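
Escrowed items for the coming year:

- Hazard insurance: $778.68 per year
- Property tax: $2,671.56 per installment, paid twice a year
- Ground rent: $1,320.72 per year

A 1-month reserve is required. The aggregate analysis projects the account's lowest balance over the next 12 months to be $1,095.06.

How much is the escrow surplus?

Hazard insurance = $778.68 annually
Property tax = $2,671.56 × 2 = $5,343.12 annually
Ground rent = $1,320.72 annually
Annual escrow total = $7,442.52
Monthly = $7,442.52 ÷ 12 = $620.21
Cushion = 1 × $620.21 = $620.21
Excess over cushion: $1,095.06 − $620.21 = $474.85

$474.85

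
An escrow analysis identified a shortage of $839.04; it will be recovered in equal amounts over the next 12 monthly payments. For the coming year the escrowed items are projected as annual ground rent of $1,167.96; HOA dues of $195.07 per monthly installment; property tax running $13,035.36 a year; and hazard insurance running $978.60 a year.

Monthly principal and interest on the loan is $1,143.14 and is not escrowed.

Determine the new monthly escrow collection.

$1,530.15

Ground rent = $1,167.96/yr
HOA dues = $195.07 × 12 = $2,340.84/yr
Property tax = $13,035.36/yr
Hazard insurance = $978.60/yr
Yearly total = $17,522.76
Monthly escrow = $17,522.76 / 12 = $1,460.23
Shortage per month = $839.04 ÷ 12 = $69.92
Adjusted monthly = $1,460.23 + $69.92 = $1,530.15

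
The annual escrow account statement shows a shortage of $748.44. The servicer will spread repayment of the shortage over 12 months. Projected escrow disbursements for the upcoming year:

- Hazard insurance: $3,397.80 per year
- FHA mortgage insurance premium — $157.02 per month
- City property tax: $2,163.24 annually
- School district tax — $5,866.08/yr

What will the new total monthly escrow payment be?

Hazard insurance = $3,397.80 per year
FHA mortgage insurance premium = $157.02 × 12 = $1,884.24 per year
City property tax = $2,163.24 per year
School district tax = $5,866.08 per year
Total annual escrow = $3,397.80 + $1,884.24 + $2,163.24 + $5,866.08 = $13,311.36
Base monthly escrow = $13,311.36 ÷ 12 = $1,109.28
Monthly shortage recovery: $748.44 ÷ 12 = $62.37
Adjusted monthly = $1,109.28 + $62.37 = $1,171.65

$1,171.65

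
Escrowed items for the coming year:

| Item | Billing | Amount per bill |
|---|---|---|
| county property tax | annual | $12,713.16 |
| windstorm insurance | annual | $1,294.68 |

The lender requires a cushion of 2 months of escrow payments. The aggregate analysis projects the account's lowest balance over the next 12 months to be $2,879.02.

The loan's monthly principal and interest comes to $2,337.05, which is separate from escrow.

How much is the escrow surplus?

$544.38

County property tax = $12,713.16/yr
Windstorm insurance = $1,294.68/yr
Total per year = $12,713.16 + $1,294.68 = $14,007.84
Per month = $14,007.84 / 12 = $1,167.32
Required reserve = 2 × $1,167.32 = $2,334.64
Excess over cushion: $2,879.02 − $2,334.64 = $544.38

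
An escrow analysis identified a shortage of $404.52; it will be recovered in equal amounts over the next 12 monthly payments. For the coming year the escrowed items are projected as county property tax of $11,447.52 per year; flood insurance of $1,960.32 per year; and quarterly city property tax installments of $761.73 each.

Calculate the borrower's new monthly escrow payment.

County property tax: $11,447.52/yr
Flood insurance: $1,960.32/yr
City property tax: $761.73 × 4 = $3,046.92/yr
Total annual escrow = $11,447.52 + $1,960.32 + $3,046.92 = $16,454.76
Per month = $16,454.76 / 12 = $1,371.23
Shortage spread = $404.52 ÷ 12 = $33.71/mo
New monthly escrow = $1,371.23 + $33.71 = $1,404.94

$1,404.94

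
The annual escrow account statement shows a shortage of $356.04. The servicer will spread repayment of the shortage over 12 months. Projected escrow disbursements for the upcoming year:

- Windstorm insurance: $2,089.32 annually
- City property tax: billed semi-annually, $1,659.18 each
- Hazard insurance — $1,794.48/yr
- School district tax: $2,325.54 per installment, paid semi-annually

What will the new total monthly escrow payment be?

$1,017.44

Windstorm insurance — $2,089.32/yr
City property tax — $1,659.18 × 2 = $3,318.36/yr
Hazard insurance — $1,794.48/yr
School district tax — $2,325.54 × 2 = $4,651.08/yr
Yearly total = $11,853.24
Monthly = $11,853.24 ÷ 12 = $987.77
Shortage per month = $356.04 / 12 = $29.67
New monthly escrow = $987.77 + $29.67 = $1,017.44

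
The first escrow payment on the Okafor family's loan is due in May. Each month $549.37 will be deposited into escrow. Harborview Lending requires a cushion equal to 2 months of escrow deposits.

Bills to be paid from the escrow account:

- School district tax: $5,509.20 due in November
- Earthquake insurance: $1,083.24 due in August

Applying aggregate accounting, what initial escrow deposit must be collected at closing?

Cushion = 2 × $549.37 = $1,098.74
Trial balance (start $0, +$549.37 each month, − disbursements):
  May: +$549.37 → $549.37
  Jun: +$549.37 → $1,098.74
  Jul: +$549.37 → $1,648.11
  Aug: +$549.37 − $1,083.24 → $1,114.24
  Sep: +$549.37 → $1,663.61
  Oct: +$549.37 → $2,212.98
  Nov: +$549.37 − $5,509.20 → -$2,746.85
  Dec: +$549.37 → -$2,197.48
  Jan: +$549.37 → -$1,648.11
  Feb: +$549.37 → -$1,098.74
  Mar: +$549.37 → -$549.37
  Apr: +$549.37 → $0.00
Lowest trial balance = -$2,746.85 (Nov)
Initial deposit = cushion − low point = $1,098.74 − (-$2,746.85) = $3,845.59

$3,845.59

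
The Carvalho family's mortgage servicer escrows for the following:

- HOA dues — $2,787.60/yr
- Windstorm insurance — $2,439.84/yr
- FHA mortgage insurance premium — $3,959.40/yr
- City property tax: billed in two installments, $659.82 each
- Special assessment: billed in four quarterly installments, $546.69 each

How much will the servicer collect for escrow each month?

HOA dues: $2,787.60/yr
Windstorm insurance: $2,439.84/yr
FHA mortgage insurance premium: $3,959.40/yr
City property tax: $659.82 × 2 = $1,319.64/yr
Special assessment: $546.69 × 4 = $2,186.76/yr
Total annual escrow = $2,787.60 + $2,439.84 + $3,959.40 + $1,319.64 + $2,186.76 = $12,693.24
Monthly = $12,693.24 / 12 = $1,057.77

$1,057.77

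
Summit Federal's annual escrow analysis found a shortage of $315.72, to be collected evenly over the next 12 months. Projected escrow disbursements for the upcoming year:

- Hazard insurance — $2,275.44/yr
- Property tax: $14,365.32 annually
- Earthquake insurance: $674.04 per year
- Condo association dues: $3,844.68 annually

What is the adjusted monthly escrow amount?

Hazard insurance = $2,275.44/yr
Property tax = $14,365.32/yr
Earthquake insurance = $674.04/yr
Condo association dues = $3,844.68/yr
Yearly total = $2,275.44 + $14,365.32 + $674.04 + $3,844.68 = $21,159.48
Base monthly escrow = $21,159.48 / 12 = $1,763.29
Shortage spread = $315.72 / 12 = $26.31/mo
Adjusted monthly = $1,763.29 + $26.31 = $1,789.60

$1,789.60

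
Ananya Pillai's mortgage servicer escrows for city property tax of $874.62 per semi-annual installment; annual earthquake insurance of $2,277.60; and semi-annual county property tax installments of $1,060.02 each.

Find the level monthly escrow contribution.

City property tax: $874.62 × 2 = $1,749.24/yr
Earthquake insurance: $2,277.60/yr
County property tax: $1,060.02 × 2 = $2,120.04/yr
Total annual escrow = $1,749.24 + $2,277.60 + $2,120.04 = $6,146.88
Per month = $6,146.88 ÷ 12 = $512.24

$512.24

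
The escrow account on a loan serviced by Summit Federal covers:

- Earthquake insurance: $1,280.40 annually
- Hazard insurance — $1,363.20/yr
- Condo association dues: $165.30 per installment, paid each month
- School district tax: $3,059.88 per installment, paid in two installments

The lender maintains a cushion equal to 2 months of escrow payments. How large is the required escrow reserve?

Earthquake insurance: $1,280.40/yr
Hazard insurance: $1,363.20/yr
Condo association dues: $165.30 × 12 = $1,983.60/yr
School district tax: $3,059.88 × 2 = $6,119.76/yr
Total per year = $10,746.96
Base monthly escrow = $10,746.96 / 12 = $895.58
Required cushion = 2 × $895.58 = $1,791.16

$1,791.16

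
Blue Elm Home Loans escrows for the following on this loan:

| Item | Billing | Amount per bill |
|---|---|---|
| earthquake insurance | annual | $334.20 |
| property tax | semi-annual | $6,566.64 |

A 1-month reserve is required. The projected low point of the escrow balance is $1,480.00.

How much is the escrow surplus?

Earthquake insurance — $334.20 annually
Property tax — $6,566.64 × 2 = $13,133.28 annually
Yearly total = $334.20 + $13,133.28 = $13,467.48
Base monthly escrow = $13,467.48 ÷ 12 = $1,122.29
Cushion = 1 × $1,122.29 = $1,122.29
Surplus = $1,480.00 − $1,122.29 = $357.71

$357.71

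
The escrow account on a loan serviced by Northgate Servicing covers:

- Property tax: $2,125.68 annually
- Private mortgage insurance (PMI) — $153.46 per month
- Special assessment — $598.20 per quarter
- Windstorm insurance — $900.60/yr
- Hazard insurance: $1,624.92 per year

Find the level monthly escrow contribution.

Property tax: $2,125.68
Private mortgage insurance (PMI): $153.46 × 12 = $1,841.52
Special assessment: $598.20 × 4 = $2,392.80
Windstorm insurance: $900.60
Hazard insurance: $1,624.92
Total annual escrow = $2,125.68 + $1,841.52 + $2,392.80 + $900.60 + $1,624.92 = $8,885.52
Monthly = $8,885.52 ÷ 12 = $740.46

$740.46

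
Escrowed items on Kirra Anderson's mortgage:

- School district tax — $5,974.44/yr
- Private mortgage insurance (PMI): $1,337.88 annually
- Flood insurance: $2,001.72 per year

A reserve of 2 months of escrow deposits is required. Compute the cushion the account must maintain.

$1,552.34

School district tax: $5,974.44 annually
Private mortgage insurance (PMI): $1,337.88 annually
Flood insurance: $2,001.72 annually
Total per year = $5,974.44 + $1,337.88 + $2,001.72 = $9,314.04
Monthly = $9,314.04 / 12 = $776.17
Required cushion = 2 × $776.17 = $1,552.34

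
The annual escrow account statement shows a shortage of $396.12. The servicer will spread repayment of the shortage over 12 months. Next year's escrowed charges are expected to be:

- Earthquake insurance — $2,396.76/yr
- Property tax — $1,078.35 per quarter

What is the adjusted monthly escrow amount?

Earthquake insurance: $2,396.76 annually
Property tax: $1,078.35 × 4 = $4,313.40 annually
Combined annual = $6,710.16
Per month = $6,710.16 / 12 = $559.18
Shortage per month = $396.12 / 12 = $33.01
New monthly escrow = $559.18 + $33.01 = $592.19

$592.19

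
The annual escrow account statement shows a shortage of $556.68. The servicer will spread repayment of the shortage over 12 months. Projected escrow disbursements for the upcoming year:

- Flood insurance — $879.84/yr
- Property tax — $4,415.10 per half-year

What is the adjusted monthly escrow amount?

$855.56

Flood insurance: $879.84/yr
Property tax: $4,415.10 × 2 = $8,830.20/yr
Total annual escrow = $879.84 + $8,830.20 = $9,710.04
Base monthly escrow = $9,710.04 / 12 = $809.17
Shortage per month = $556.68 ÷ 12 = $46.39
New monthly escrow = $809.17 + $46.39 = $855.56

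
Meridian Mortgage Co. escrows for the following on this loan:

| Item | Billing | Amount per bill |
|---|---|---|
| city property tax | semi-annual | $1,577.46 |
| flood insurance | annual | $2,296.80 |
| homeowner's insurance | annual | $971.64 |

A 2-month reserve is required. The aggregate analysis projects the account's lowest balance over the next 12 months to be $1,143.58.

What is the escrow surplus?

City property tax: $1,577.46 × 2 = $3,154.92/yr
Flood insurance: $2,296.80/yr
Homeowner's insurance: $971.64/yr
Combined annual = $3,154.92 + $2,296.80 + $971.64 = $6,423.36
Per month = $6,423.36 ÷ 12 = $535.28
Required cushion = 2 × $535.28 = $1,070.56
Surplus = $1,143.58 − $1,070.56 = $73.02

$73.02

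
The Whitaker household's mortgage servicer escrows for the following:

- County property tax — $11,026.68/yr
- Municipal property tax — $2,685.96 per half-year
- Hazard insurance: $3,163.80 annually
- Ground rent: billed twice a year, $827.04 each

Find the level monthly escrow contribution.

County property tax = $11,026.68 annually
Municipal property tax = $2,685.96 × 2 = $5,371.92 annually
Hazard insurance = $3,163.80 annually
Ground rent = $827.04 × 2 = $1,654.08 annually
Combined annual = $21,216.48
Base monthly escrow = $21,216.48 / 12 = $1,768.04

$1,768.04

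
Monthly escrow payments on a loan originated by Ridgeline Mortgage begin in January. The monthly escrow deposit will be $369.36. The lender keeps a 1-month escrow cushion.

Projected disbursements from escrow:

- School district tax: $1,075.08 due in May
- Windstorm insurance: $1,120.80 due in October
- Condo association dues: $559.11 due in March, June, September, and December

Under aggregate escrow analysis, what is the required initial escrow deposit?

$548.97

Cushion = 1 × $369.36 = $369.36
Trial balance (start $0, +$369.36 each month, − disbursements):
  Jan: +$369.36 → $369.36
  Feb: +$369.36 → $738.72
  Mar: +$369.36 − $559.11 → $548.97
  Apr: +$369.36 → $918.33
  May: +$369.36 − $1,075.08 → $212.61
  Jun: +$369.36 − $559.11 → $22.86
  Jul: +$369.36 → $392.22
  Aug: +$369.36 → $761.58
  Sep: +$369.36 − $559.11 → $571.83
  Oct: +$369.36 − $1,120.80 → -$179.61
  Nov: +$369.36 → $189.75
  Dec: +$369.36 − $559.11 → $0.00
Lowest trial balance = -$179.61 (Oct)
Initial deposit = cushion − low point = $369.36 − (-$179.61) = $548.97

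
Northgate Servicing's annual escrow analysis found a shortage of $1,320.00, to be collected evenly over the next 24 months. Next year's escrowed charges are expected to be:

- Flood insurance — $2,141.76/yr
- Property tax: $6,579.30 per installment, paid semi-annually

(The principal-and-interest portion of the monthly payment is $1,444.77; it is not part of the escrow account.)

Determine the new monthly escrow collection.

$1,330.03

Flood insurance: $2,141.76
Property tax: $6,579.30 × 2 = $13,158.60
Combined annual = $2,141.76 + $13,158.60 = $15,300.36
Monthly = $15,300.36 ÷ 12 = $1,275.03
Shortage per month = $1,320.00 / 24 = $55.00
New monthly escrow = $1,275.03 + $55.00 = $1,330.03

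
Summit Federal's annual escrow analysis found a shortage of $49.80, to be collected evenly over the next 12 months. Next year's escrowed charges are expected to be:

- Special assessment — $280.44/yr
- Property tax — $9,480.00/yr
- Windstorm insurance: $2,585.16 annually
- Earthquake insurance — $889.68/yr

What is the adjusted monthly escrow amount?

Special assessment: $280.44 annually
Property tax: $9,480.00 annually
Windstorm insurance: $2,585.16 annually
Earthquake insurance: $889.68 annually
Yearly total = $280.44 + $9,480.00 + $2,585.16 + $889.68 = $13,235.28
Monthly = $13,235.28 / 12 = $1,102.94
Monthly shortage recovery: $49.80 / 12 = $4.15
Adjusted monthly = $1,102.94 + $4.15 = $1,107.09

$1,107.09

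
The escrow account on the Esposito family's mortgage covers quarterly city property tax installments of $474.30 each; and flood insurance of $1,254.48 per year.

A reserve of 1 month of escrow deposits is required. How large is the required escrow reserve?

$262.64

City property tax: $474.30 × 4 = $1,897.20 annually
Flood insurance: $1,254.48 annually
Total per year = $1,897.20 + $1,254.48 = $3,151.68
Per month = $3,151.68 / 12 = $262.64
Cushion = 1 × $262.64 = $262.64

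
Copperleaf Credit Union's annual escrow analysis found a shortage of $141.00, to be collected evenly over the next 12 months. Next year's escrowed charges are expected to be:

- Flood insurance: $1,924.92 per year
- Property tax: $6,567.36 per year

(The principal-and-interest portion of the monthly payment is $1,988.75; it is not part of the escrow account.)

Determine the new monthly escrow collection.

Flood insurance — $1,924.92 annually
Property tax — $6,567.36 annually
Combined annual = $1,924.92 + $6,567.36 = $8,492.28
Monthly escrow = $8,492.28 ÷ 12 = $707.69
Shortage spread = $141.00 ÷ 12 = $11.75/mo
Adjusted monthly = $707.69 + $11.75 = $719.44

$719.44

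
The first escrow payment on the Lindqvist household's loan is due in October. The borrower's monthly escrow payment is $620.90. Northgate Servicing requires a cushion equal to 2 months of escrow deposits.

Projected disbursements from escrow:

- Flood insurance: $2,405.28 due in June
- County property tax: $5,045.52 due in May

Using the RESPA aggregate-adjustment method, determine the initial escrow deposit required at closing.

Cushion = 2 × $620.90 = $1,241.80
Trial balance (start $0, +$620.90 each month, − disbursements):
  Oct: +$620.90 → $620.90
  Nov: +$620.90 → $1,241.80
  Dec: +$620.90 → $1,862.70
  Jan: +$620.90 → $2,483.60
  Feb: +$620.90 → $3,104.50
  Mar: +$620.90 → $3,725.40
  Apr: +$620.90 → $4,346.30
  May: +$620.90 − $5,045.52 → -$78.32
  Jun: +$620.90 − $2,405.28 → -$1,862.70
  Jul: +$620.90 → -$1,241.80
  Aug: +$620.90 → -$620.90
  Sep: +$620.90 → $0.00
Lowest trial balance = -$1,862.70 (Jun)
Initial deposit = cushion − low point = $1,241.80 − (-$1,862.70) = $3,104.50

$3,104.50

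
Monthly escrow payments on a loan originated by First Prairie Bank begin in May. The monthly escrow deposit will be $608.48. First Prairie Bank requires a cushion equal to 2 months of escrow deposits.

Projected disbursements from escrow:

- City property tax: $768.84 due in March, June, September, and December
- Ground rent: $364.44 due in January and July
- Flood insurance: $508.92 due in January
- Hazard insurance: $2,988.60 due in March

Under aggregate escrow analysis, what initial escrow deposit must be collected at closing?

Cushion = 2 × $608.48 = $1,216.96
Trial balance (start $0, +$608.48 each month, − disbursements):
  May: +$608.48 → $608.48
  Jun: +$608.48 − $768.84 → $448.12
  Jul: +$608.48 − $364.44 → $692.16
  Aug: +$608.48 → $1,300.64
  Sep: +$608.48 − $768.84 → $1,140.28
  Oct: +$608.48 → $1,748.76
  Nov: +$608.48 → $2,357.24
  Dec: +$608.48 − $768.84 → $2,196.88
  Jan: +$608.48 − $873.36 → $1,932.00
  Feb: +$608.48 → $2,540.48
  Mar: +$608.48 − $3,757.44 → -$608.48
  Apr: +$608.48 → $0.00
Lowest trial balance = -$608.48 (Mar)
Initial deposit = cushion − low point = $1,216.96 − (-$608.48) = $1,825.44

$1,825.44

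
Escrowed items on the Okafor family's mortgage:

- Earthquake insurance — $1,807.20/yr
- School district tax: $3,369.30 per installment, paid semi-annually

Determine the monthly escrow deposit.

$712.15

Earthquake insurance = $1,807.20 annually
School district tax = $3,369.30 × 2 = $6,738.60 annually
Total per year = $8,545.80
Per month = $8,545.80 ÷ 12 = $712.15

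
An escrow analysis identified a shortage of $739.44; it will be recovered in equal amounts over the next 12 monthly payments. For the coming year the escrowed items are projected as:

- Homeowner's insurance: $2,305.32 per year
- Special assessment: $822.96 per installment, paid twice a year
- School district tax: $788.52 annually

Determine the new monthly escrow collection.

Homeowner's insurance — $2,305.32 per year
Special assessment — $822.96 × 2 = $1,645.92 per year
School district tax — $788.52 per year
Annual escrow total = $2,305.32 + $1,645.92 + $788.52 = $4,739.76
Per month = $4,739.76 ÷ 12 = $394.98
Shortage per month = $739.44 / 12 = $61.62
Adjusted monthly = $394.98 + $61.62 = $456.60

$456.60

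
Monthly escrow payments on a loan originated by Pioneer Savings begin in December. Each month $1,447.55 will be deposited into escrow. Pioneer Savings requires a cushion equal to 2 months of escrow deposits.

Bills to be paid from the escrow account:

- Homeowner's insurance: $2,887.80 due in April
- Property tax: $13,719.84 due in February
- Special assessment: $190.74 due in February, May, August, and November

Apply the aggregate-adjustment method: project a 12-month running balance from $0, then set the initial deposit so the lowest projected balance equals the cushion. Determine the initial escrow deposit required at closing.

$12,463.03

Cushion = 2 × $1,447.55 = $2,895.10
Trial balance (start $0, +$1,447.55 each month, − disbursements):
  Dec: +$1,447.55 → $1,447.55
  Jan: +$1,447.55 → $2,895.10
  Feb: +$1,447.55 − $13,910.58 → -$9,567.93
  Mar: +$1,447.55 → -$8,120.38
  Apr: +$1,447.55 − $2,887.80 → -$9,560.63
  May: +$1,447.55 − $190.74 → -$8,303.82
  Jun: +$1,447.55 → -$6,856.27
  Jul: +$1,447.55 → -$5,408.72
  Aug: +$1,447.55 − $190.74 → -$4,151.91
  Sep: +$1,447.55 → -$2,704.36
  Oct: +$1,447.55 → -$1,256.81
  Nov: +$1,447.55 − $190.74 → $0.00
Lowest trial balance = -$9,567.93 (Feb)
Initial deposit = cushion − low point = $2,895.10 − (-$9,567.93) = $12,463.03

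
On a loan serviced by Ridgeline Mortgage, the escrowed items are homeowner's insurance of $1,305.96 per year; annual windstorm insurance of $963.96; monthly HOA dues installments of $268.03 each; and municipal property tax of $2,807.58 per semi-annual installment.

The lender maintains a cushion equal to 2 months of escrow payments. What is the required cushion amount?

$1,850.24

Homeowner's insurance: $1,305.96 per year
Windstorm insurance: $963.96 per year
HOA dues: $268.03 × 12 = $3,216.36 per year
Municipal property tax: $2,807.58 × 2 = $5,615.16 per year
Yearly total = $11,101.44
Per month = $11,101.44 / 12 = $925.12
Cushion = 2 × $925.12 = $1,850.24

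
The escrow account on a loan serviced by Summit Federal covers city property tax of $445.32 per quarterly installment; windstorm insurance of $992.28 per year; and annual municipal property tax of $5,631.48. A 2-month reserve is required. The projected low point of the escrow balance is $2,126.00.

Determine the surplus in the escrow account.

City property tax = $445.32 × 4 = $1,781.28
Windstorm insurance = $992.28
Municipal property tax = $5,631.48
Total per year = $1,781.28 + $992.28 + $5,631.48 = $8,405.04
Base monthly escrow = $8,405.04 ÷ 12 = $700.42
Required reserve = 2 × $700.42 = $1,400.84
Excess over cushion: $2,126.00 − $1,400.84 = $725.16

$725.16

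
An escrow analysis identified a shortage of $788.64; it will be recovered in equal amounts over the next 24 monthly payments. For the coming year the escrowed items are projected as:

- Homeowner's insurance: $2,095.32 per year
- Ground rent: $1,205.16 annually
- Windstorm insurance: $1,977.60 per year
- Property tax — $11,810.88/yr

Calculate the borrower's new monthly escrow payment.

Homeowner's insurance = $2,095.32 per year
Ground rent = $1,205.16 per year
Windstorm insurance = $1,977.60 per year
Property tax = $11,810.88 per year
Combined annual = $17,088.96
Monthly = $17,088.96 ÷ 12 = $1,424.08
Shortage spread = $788.64 ÷ 24 = $32.86/mo
New monthly escrow = $1,424.08 + $32.86 = $1,456.94

$1,456.94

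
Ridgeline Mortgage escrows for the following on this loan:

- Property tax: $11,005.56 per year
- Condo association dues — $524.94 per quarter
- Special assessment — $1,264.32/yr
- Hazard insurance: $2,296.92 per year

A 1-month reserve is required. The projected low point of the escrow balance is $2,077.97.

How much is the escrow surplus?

Property tax = $11,005.56 per year
Condo association dues = $524.94 × 4 = $2,099.76 per year
Special assessment = $1,264.32 per year
Hazard insurance = $2,296.92 per year
Combined annual = $16,666.56
Monthly = $16,666.56 / 12 = $1,388.88
Cushion = 1 × $1,388.88 = $1,388.88
Excess over cushion: $2,077.97 − $1,388.88 = $689.09

$689.09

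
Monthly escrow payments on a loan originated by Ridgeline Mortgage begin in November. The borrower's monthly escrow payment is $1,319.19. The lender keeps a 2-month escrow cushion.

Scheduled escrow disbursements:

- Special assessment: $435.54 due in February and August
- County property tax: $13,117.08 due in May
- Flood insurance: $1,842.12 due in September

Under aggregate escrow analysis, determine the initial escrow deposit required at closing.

Cushion = 2 × $1,319.19 = $2,638.38
Trial balance (start $0, +$1,319.19 each month, − disbursements):
  Nov: +$1,319.19 → $1,319.19
  Dec: +$1,319.19 → $2,638.38
  Jan: +$1,319.19 → $3,957.57
  Feb: +$1,319.19 − $435.54 → $4,841.22
  Mar: +$1,319.19 → $6,160.41
  Apr: +$1,319.19 → $7,479.60
  May: +$1,319.19 − $13,117.08 → -$4,318.29
  Jun: +$1,319.19 → -$2,999.10
  Jul: +$1,319.19 → -$1,679.91
  Aug: +$1,319.19 − $435.54 → -$796.26
  Sep: +$1,319.19 − $1,842.12 → -$1,319.19
  Oct: +$1,319.19 → $0.00
Lowest trial balance = -$4,318.29 (May)
Initial deposit = cushion − low point = $2,638.38 − (-$4,318.29) = $6,956.67

$6,956.67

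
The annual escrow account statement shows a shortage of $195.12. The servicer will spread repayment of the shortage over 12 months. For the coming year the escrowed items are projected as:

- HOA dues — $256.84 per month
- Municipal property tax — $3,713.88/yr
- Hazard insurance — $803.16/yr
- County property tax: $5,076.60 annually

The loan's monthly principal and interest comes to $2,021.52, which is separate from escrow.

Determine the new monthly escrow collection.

HOA dues = $256.84 × 12 = $3,082.08
Municipal property tax = $3,713.88
Hazard insurance = $803.16
County property tax = $5,076.60
Yearly total = $3,082.08 + $3,713.88 + $803.16 + $5,076.60 = $12,675.72
Per month = $12,675.72 ÷ 12 = $1,056.31
Shortage per month = $195.12 / 12 = $16.26
New monthly escrow = $1,056.31 + $16.26 = $1,072.57

$1,072.57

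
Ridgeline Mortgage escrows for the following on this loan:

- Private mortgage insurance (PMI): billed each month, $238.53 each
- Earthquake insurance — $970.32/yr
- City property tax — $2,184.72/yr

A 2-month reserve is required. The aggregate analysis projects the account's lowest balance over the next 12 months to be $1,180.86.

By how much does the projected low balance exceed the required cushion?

Private mortgage insurance (PMI) — $238.53 × 12 = $2,862.36 annually
Earthquake insurance — $970.32 annually
City property tax — $2,184.72 annually
Total per year = $2,862.36 + $970.32 + $2,184.72 = $6,017.40
Monthly = $6,017.40 / 12 = $501.45
Cushion = 2 × $501.45 = $1,002.90
Excess over cushion: $1,180.86 − $1,002.90 = $177.96

$177.96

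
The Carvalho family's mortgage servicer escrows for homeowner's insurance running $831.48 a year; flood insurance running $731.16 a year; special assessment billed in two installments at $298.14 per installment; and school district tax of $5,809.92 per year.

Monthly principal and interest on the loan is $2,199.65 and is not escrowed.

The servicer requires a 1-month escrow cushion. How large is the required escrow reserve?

Homeowner's insurance: $831.48
Flood insurance: $731.16
Special assessment: $298.14 × 2 = $596.28
School district tax: $5,809.92
Total per year = $7,968.84
Monthly = $7,968.84 / 12 = $664.07
Reserve = 1 × $664.07 = $664.07

$664.07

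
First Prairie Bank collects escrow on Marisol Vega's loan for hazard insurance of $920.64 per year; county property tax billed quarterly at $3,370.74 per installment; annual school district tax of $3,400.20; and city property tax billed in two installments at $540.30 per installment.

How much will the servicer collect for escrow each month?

Hazard insurance: $920.64
County property tax: $3,370.74 × 4 = $13,482.96
School district tax: $3,400.20
City property tax: $540.30 × 2 = $1,080.60
Total per year = $18,884.40
Monthly escrow = $18,884.40 / 12 = $1,573.70

$1,573.70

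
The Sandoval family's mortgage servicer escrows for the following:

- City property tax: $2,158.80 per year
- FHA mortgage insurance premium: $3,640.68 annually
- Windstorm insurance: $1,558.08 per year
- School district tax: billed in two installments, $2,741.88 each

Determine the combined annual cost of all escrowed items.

City property tax: $2,158.80 annually
FHA mortgage insurance premium: $3,640.68 annually
Windstorm insurance: $1,558.08 annually
School district tax: $2,741.88 × 2 = $5,483.76 annually
Total annual escrow = $2,158.80 + $3,640.68 + $1,558.08 + $5,483.76 = $12,841.32

$12,841.32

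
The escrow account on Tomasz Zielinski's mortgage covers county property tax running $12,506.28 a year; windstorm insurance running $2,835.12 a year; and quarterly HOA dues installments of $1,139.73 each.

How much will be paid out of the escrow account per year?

County property tax: $12,506.28 annually
Windstorm insurance: $2,835.12 annually
HOA dues: $1,139.73 × 4 = $4,558.92 annually
Combined annual = $12,506.28 + $2,835.12 + $4,558.92 = $19,900.32

$19,900.32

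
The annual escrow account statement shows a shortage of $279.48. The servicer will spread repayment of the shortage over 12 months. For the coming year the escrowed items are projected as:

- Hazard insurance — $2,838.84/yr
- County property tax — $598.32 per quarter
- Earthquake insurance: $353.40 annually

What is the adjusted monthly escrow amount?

Hazard insurance: $2,838.84 annually
County property tax: $598.32 × 4 = $2,393.28 annually
Earthquake insurance: $353.40 annually
Total per year = $2,838.84 + $2,393.28 + $353.40 = $5,585.52
Monthly = $5,585.52 ÷ 12 = $465.46
Monthly shortage recovery: $279.48 / 12 = $23.29
Adjusted monthly = $465.46 + $23.29 = $488.75

$488.75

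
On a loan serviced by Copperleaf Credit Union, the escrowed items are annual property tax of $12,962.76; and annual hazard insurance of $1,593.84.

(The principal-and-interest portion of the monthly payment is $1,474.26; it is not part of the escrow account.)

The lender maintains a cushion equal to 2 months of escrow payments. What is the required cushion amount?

Property tax — $12,962.76 per year
Hazard insurance — $1,593.84 per year
Total per year = $14,556.60
Base monthly escrow = $14,556.60 ÷ 12 = $1,213.05
Required cushion = 2 × $1,213.05 = $2,426.10

$2,426.10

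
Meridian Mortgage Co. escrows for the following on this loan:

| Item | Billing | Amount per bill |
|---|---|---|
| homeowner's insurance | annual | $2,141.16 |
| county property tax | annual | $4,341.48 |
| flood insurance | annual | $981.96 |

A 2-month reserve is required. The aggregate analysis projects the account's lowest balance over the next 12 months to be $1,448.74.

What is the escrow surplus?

$204.64

Homeowner's insurance = $2,141.16
County property tax = $4,341.48
Flood insurance = $981.96
Total per year = $2,141.16 + $4,341.48 + $981.96 = $7,464.60
Monthly = $7,464.60 ÷ 12 = $622.05
Required cushion = 2 × $622.05 = $1,244.10
Surplus = $1,448.74 − $1,244.10 = $204.64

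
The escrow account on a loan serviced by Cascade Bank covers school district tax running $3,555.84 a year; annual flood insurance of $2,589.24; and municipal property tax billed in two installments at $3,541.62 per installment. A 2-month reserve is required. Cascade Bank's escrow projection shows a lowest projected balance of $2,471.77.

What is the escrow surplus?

$267.05

School district tax = $3,555.84
Flood insurance = $2,589.24
Municipal property tax = $3,541.62 × 2 = $7,083.24
Combined annual = $13,228.32
Per month = $13,228.32 / 12 = $1,102.36
Required cushion = 2 × $1,102.36 = $2,204.72
Excess over cushion: $2,471.77 − $2,204.72 = $267.05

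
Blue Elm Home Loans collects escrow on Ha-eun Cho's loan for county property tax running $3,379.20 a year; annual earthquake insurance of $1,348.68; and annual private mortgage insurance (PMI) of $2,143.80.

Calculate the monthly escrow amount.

$572.64

County property tax: $3,379.20 annually
Earthquake insurance: $1,348.68 annually
Private mortgage insurance (PMI): $2,143.80 annually
Yearly total = $6,871.68
Monthly = $6,871.68 / 12 = $572.64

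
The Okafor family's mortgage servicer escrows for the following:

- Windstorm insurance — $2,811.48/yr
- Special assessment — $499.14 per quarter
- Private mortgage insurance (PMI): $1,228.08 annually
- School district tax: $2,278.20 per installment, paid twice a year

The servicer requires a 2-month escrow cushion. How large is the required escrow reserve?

Windstorm insurance — $2,811.48
Special assessment — $499.14 × 4 = $1,996.56
Private mortgage insurance (PMI) — $1,228.08
School district tax — $2,278.20 × 2 = $4,556.40
Total per year = $2,811.48 + $1,996.56 + $1,228.08 + $4,556.40 = $10,592.52
Base monthly escrow = $10,592.52 ÷ 12 = $882.71
Cushion = 2 × $882.71 = $1,765.42

$1,765.42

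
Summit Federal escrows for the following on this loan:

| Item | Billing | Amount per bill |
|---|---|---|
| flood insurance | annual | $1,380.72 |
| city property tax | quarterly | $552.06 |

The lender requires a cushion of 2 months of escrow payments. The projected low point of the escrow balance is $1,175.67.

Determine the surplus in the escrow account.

$577.51

Flood insurance: $1,380.72/yr
City property tax: $552.06 × 4 = $2,208.24/yr
Total annual escrow = $3,588.96
Monthly = $3,588.96 ÷ 12 = $299.08
Required cushion = 2 × $299.08 = $598.16
Surplus = $1,175.67 − $598.16 = $577.51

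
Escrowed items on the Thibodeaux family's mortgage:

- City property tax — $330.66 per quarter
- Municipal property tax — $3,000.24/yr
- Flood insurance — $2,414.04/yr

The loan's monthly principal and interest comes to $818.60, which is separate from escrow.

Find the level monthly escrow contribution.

$561.41

City property tax — $330.66 × 4 = $1,322.64 per year
Municipal property tax — $3,000.24 per year
Flood insurance — $2,414.04 per year
Total annual escrow = $6,736.92
Monthly escrow = $6,736.92 ÷ 12 = $561.41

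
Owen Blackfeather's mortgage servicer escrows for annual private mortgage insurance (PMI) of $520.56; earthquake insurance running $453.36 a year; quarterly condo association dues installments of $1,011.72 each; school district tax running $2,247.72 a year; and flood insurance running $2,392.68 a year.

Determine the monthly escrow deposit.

$805.10

Private mortgage insurance (PMI): $520.56/yr
Earthquake insurance: $453.36/yr
Condo association dues: $1,011.72 × 4 = $4,046.88/yr
School district tax: $2,247.72/yr
Flood insurance: $2,392.68/yr
Annual escrow total = $520.56 + $453.36 + $4,046.88 + $2,247.72 + $2,392.68 = $9,661.20
Per month = $9,661.20 ÷ 12 = $805.10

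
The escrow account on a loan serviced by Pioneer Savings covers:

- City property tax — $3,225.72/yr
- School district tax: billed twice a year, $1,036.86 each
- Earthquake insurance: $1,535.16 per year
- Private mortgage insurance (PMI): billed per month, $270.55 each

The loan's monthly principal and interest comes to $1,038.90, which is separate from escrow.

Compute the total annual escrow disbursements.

City property tax = $3,225.72
School district tax = $1,036.86 × 2 = $2,073.72
Earthquake insurance = $1,535.16
Private mortgage insurance (PMI) = $270.55 × 12 = $3,246.60
Combined annual = $10,081.20

$10,081.20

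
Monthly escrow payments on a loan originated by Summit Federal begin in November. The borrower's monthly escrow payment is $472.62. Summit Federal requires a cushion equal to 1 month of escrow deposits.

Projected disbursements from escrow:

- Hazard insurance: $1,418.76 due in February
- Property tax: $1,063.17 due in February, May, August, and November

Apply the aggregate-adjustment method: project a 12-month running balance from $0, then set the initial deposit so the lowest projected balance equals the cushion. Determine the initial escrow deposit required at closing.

Cushion = 1 × $472.62 = $472.62
Trial balance (start $0, +$472.62 each month, − disbursements):
  Nov: +$472.62 − $1,063.17 → -$590.55
  Dec: +$472.62 → -$117.93
  Jan: +$472.62 → $354.69
  Feb: +$472.62 − $2,481.93 → -$1,654.62
  Mar: +$472.62 → -$1,182.00
  Apr: +$472.62 → -$709.38
  May: +$472.62 − $1,063.17 → -$1,299.93
  Jun: +$472.62 → -$827.31
  Jul: +$472.62 → -$354.69
  Aug: +$472.62 − $1,063.17 → -$945.24
  Sep: +$472.62 → -$472.62
  Oct: +$472.62 → $0.00
Lowest trial balance = -$1,654.62 (Feb)
Initial deposit = cushion − low point = $472.62 − (-$1,654.62) = $2,127.24

$2,127.24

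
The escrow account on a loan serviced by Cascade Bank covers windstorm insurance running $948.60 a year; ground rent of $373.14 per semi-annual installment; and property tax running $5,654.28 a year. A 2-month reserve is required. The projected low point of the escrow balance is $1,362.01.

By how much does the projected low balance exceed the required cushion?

$137.15

Windstorm insurance = $948.60 annually
Ground rent = $373.14 × 2 = $746.28 annually
Property tax = $5,654.28 annually
Total annual escrow = $948.60 + $746.28 + $5,654.28 = $7,349.16
Base monthly escrow = $7,349.16 / 12 = $612.43
Required reserve = 2 × $612.43 = $1,224.86
Surplus = $1,362.01 − $1,224.86 = $137.15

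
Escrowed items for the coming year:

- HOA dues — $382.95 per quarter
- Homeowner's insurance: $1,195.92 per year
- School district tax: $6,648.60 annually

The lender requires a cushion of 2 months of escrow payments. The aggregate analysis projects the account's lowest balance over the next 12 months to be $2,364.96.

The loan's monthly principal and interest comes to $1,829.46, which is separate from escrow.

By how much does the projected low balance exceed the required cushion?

$802.24

HOA dues: $382.95 × 4 = $1,531.80 per year
Homeowner's insurance: $1,195.92 per year
School district tax: $6,648.60 per year
Yearly total = $9,376.32
Per month = $9,376.32 ÷ 12 = $781.36
Required cushion = 2 × $781.36 = $1,562.72
Excess over cushion: $2,364.96 − $1,562.72 = $802.24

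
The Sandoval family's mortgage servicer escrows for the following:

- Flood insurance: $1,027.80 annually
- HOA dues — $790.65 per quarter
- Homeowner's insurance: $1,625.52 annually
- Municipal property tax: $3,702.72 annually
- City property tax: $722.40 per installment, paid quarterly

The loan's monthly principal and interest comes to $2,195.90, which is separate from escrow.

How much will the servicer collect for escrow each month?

Flood insurance — $1,027.80
HOA dues — $790.65 × 4 = $3,162.60
Homeowner's insurance — $1,625.52
Municipal property tax — $3,702.72
City property tax — $722.40 × 4 = $2,889.60
Yearly total = $12,408.24
Monthly = $12,408.24 ÷ 12 = $1,034.02

$1,034.02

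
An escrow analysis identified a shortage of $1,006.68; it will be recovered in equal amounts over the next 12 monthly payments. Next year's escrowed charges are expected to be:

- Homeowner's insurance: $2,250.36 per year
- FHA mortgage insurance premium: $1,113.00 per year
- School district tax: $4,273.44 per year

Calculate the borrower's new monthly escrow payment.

Homeowner's insurance — $2,250.36 per year
FHA mortgage insurance premium — $1,113.00 per year
School district tax — $4,273.44 per year
Annual escrow total = $2,250.36 + $1,113.00 + $4,273.44 = $7,636.80
Per month = $7,636.80 ÷ 12 = $636.40
Shortage spread = $1,006.68 / 12 = $83.89/mo
New monthly escrow = $636.40 + $83.89 = $720.29

$720.29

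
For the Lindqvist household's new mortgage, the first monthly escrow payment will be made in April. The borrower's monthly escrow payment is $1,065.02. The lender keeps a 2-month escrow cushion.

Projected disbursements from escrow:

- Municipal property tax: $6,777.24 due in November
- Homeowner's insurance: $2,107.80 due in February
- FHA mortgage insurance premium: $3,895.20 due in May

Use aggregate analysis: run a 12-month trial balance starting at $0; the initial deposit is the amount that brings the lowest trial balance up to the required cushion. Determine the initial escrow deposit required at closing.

$4,282.32

Cushion = 2 × $1,065.02 = $2,130.04
Trial balance (start $0, +$1,065.02 each month, − disbursements):
  Apr: +$1,065.02 → $1,065.02
  May: +$1,065.02 − $3,895.20 → -$1,765.16
  Jun: +$1,065.02 → -$700.14
  Jul: +$1,065.02 → $364.88
  Aug: +$1,065.02 → $1,429.90
  Sep: +$1,065.02 → $2,494.92
  Oct: +$1,065.02 → $3,559.94
  Nov: +$1,065.02 − $6,777.24 → -$2,152.28
  Dec: +$1,065.02 → -$1,087.26
  Jan: +$1,065.02 → -$22.24
  Feb: +$1,065.02 − $2,107.80 → -$1,065.02
  Mar: +$1,065.02 → $0.00
Lowest trial balance = -$2,152.28 (Nov)
Initial deposit = cushion − low point = $2,130.04 − (-$2,152.28) = $4,282.32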